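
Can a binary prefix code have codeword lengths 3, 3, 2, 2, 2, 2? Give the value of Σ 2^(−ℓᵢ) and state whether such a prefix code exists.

With common denominator 2^3 = 8: Σ 2^(−ℓᵢ) = 1/8 + 1/8 + 2/8 + 2/8 + 2/8 + 2/8 = 10/8 = 1.25.
Kraft's inequality requires Σ ≤ 1; here Σ = 1.25 > 1, so no such prefix code exists.

1.25; no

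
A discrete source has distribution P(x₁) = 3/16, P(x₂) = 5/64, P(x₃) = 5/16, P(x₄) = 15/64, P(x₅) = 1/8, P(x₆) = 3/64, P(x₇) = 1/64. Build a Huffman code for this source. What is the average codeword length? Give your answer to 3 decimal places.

2.469 bits/symbol

Repeatedly combine the two least-probable nodes; the expected code length is the sum of the merged weights.
merge 1/64 + 3/64 → 1/16
merge 1/16 + 5/64 → 9/64
merge 1/8 + 9/64 → 17/64
merge 3/16 + 15/64 → 27/64
merge 17/64 + 5/16 → 37/64
merge 27/64 + 37/64 → 1
L = 1/16 + 9/64 + 17/64 + 27/64 + 37/64 + 1 = 79/32 ≈ 2.469 bits/symbol.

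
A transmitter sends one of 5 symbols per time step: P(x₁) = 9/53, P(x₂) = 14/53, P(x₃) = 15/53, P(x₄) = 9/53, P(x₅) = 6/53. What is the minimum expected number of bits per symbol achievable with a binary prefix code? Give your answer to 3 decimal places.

Repeatedly combine the two least-probable nodes; the expected code length is the sum of the merged weights.
merge 6/53 + 9/53 → 15/53
merge 9/53 + 14/53 → 23/53
merge 15/53 + 15/53 → 30/53
merge 23/53 + 30/53 → 1
L = 15/53 + 23/53 + 30/53 + 1 = 121/53 ≈ 2.283 bits/symbol.

2.283 bits/symbol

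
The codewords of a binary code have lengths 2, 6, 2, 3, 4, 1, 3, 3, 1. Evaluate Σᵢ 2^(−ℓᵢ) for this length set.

1.953125

With common denominator 2^6 = 64: Σ 2^(−ℓᵢ) = 16/64 + 1/64 + 16/64 + 8/64 + 4/64 + 32/64 + 8/64 + 8/64 + 32/64 = 125/64 = 1.953125.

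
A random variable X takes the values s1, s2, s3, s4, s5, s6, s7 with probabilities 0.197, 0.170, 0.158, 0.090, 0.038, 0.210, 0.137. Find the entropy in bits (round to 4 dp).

2.6745 bits

H = −Σ pᵢ log₂ pᵢ.
−0.197·log₂(0.197) = 0.4617
−0.170·log₂(0.170) = 0.4346
−0.158·log₂(0.158) = 0.4206
−0.090·log₂(0.090) = 0.3127
−0.038·log₂(0.038) = 0.1793
−0.210·log₂(0.210) = 0.4728
−0.137·log₂(0.137) = 0.3929
Sum ≈ 2.6745 → 2.6745 bits.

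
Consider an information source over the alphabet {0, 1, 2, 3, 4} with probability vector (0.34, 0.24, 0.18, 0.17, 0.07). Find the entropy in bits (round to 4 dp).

H = −Σ pᵢ log₂ pᵢ.
−0.34·log₂(0.34) = 0.5292
−0.24·log₂(0.24) = 0.4941
−0.18·log₂(0.18) = 0.4453
−0.17·log₂(0.17) = 0.4346
−0.07·log₂(0.07) = 0.2686
Sum ≈ 2.1718 → 2.1718 bits.

2.1718 bits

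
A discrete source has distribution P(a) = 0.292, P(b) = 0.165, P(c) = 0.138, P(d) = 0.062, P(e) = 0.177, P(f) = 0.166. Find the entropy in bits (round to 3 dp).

H = −Σ pᵢ log₂ pᵢ.
−0.292·log₂(0.292) = 0.5186
−0.165·log₂(0.165) = 0.4289
−0.138·log₂(0.138) = 0.3943
−0.062·log₂(0.062) = 0.2487
−0.177·log₂(0.177) = 0.4422
−0.166·log₂(0.166) = 0.4301
Sum ≈ 2.4628 → 2.463 bits.

2.463 bits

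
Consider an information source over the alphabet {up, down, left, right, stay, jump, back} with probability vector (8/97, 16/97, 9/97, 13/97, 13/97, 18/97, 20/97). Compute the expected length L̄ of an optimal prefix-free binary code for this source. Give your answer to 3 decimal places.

Repeatedly combine the two least-probable nodes; the expected code length is the sum of the merged weights.
merge 8/97 + 9/97 → 17/97
merge 13/97 + 13/97 → 26/97
merge 16/97 + 17/97 → 33/97
merge 18/97 + 20/97 → 38/97
merge 26/97 + 33/97 → 59/97
merge 38/97 + 59/97 → 1
L = 17/97 + 26/97 + 33/97 + 38/97 + 59/97 + 1 = 270/97 ≈ 2.784 bits/symbol.

2.784 bits/symbol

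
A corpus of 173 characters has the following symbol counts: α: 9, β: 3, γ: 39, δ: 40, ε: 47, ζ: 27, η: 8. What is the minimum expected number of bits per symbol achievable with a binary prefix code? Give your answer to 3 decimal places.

Probabilities are the counts divided by 173.
Repeatedly combine the two least-probable nodes; the expected code length is the sum of the merged weights.
merge 3/173 + 8/173 → 11/173
merge 9/173 + 11/173 → 20/173
merge 20/173 + 27/173 → 47/173
merge 39/173 + 40/173 → 79/173
merge 47/173 + 47/173 → 94/173
merge 79/173 + 94/173 → 1
L = 11/173 + 20/173 + 47/173 + 79/173 + 94/173 + 1 = 424/173 ≈ 2.451 bits/symbol.

2.451 bits/symbol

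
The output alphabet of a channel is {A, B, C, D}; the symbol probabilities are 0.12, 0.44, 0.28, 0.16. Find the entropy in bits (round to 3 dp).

H = −Σ pᵢ log₂ pᵢ.
−0.12·log₂(0.12) = 0.3671
−0.44·log₂(0.44) = 0.5211
−0.28·log₂(0.28) = 0.5142
−0.16·log₂(0.16) = 0.4230
Sum ≈ 1.8255 → 1.825 bits.

1.825 bits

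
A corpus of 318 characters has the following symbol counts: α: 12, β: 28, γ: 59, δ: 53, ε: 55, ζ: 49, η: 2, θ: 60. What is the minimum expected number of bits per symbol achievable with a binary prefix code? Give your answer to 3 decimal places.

2.802 bits/symbol

Probabilities are the counts divided by 318.
Repeatedly combine the two least-probable nodes; the expected code length is the sum of the merged weights.
merge 1/159 + 2/53 → 7/159
merge 7/159 + 14/159 → 7/53
merge 7/53 + 49/318 → 91/318
merge 1/6 + 55/318 → 18/53
merge 59/318 + 10/53 → 119/318
merge 91/318 + 18/53 → 199/318
merge 119/318 + 199/318 → 1
L = 7/159 + 7/53 + 91/318 + 18/53 + 119/318 + 199/318 + 1 = 297/106 ≈ 2.802 bits/symbol.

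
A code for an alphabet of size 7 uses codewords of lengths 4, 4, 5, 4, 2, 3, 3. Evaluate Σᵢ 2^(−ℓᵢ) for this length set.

0.71875

With common denominator 2^5 = 32: Σ 2^(−ℓᵢ) = 2/32 + 2/32 + 1/32 + 2/32 + 8/32 + 4/32 + 4/32 = 23/32 = 0.71875.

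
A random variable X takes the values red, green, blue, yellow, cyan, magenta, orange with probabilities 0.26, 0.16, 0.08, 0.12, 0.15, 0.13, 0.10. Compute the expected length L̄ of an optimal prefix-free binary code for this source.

2.74 bits/symbol

Repeatedly combine the two least-probable nodes; the expected code length is the sum of the merged weights.
merge 2/25 + 1/10 → 9/50
merge 3/25 + 13/100 → 1/4
merge 3/20 + 4/25 → 31/100
merge 9/50 + 1/4 → 43/100
merge 13/50 + 31/100 → 57/100
merge 43/100 + 57/100 → 1
L = 9/50 + 1/4 + 31/100 + 43/100 + 57/100 + 1 = 137/50 = 2.74 bits/symbol.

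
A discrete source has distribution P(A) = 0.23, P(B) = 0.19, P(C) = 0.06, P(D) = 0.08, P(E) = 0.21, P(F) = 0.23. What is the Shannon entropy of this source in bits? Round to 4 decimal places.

2.4384 bits

H = −Σ pᵢ log₂ pᵢ.
−0.23·log₂(0.23) = 0.4877
−0.19·log₂(0.19) = 0.4552
−0.06·log₂(0.06) = 0.2435
−0.08·log₂(0.08) = 0.2915
−0.21·log₂(0.21) = 0.4728
−0.23·log₂(0.23) = 0.4877
Sum ≈ 2.4384 → 2.4384 bits.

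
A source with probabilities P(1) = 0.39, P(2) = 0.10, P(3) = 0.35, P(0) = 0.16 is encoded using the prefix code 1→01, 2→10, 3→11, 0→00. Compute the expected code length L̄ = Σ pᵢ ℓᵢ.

L̄ = Σ pᵢ·ℓᵢ = 0.39·2 + 0.10·2 + 0.35·2 + 0.16·2 = 2 bits/symbol.

2 bits/symbol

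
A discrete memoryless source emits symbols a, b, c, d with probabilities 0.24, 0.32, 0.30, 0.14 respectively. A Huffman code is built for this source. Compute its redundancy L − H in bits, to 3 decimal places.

Entropy H = −Σ p log₂ p ≈ 1.9384 bits.
Huffman merges: 7/50+6/25→19/50; 3/10+8/25→31/50; 19/50+31/50→1. L = 2 ≈ 2.0000.
L − H = 2.0000 − 1.9384 = 0.062 bits.

0.062 bits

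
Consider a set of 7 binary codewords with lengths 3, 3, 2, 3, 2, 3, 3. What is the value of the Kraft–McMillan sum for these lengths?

With common denominator 2^3 = 8: Σ 2^(−ℓᵢ) = 1/8 + 1/8 + 2/8 + 1/8 + 2/8 + 1/8 + 1/8 = 9/8 = 1.125.

1.125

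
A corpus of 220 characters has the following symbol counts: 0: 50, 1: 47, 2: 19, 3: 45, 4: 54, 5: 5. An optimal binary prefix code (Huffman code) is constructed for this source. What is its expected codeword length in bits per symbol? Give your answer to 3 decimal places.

Probabilities are the counts divided by 220.
Repeatedly combine the two least-probable nodes; the expected code length is the sum of the merged weights.
merge 1/44 + 19/220 → 6/55
merge 6/55 + 9/44 → 69/220
merge 47/220 + 5/22 → 97/220
merge 27/110 + 69/220 → 123/220
merge 97/220 + 123/220 → 1
L = 6/55 + 69/220 + 97/220 + 123/220 + 1 = 533/220 ≈ 2.423 bits/symbol.

2.423 bits/symbol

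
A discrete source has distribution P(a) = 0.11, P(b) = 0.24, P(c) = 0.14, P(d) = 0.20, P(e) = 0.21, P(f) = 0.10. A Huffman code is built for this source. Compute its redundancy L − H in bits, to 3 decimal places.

0.039 bits

Entropy H = −Σ p log₂ p ≈ 2.5109 bits.
Huffman merges: 1/10+11/100→21/100; 7/50+1/5→17/50; 21/100+21/100→21/50; 6/25+17/50→29/50; 21/50+29/50→1. L = 51/20 ≈ 2.5500.
L − H = 2.5500 − 2.5109 = 0.039 bits.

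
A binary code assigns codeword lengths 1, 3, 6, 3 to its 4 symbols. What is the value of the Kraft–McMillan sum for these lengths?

With common denominator 2^6 = 64: Σ 2^(−ℓᵢ) = 32/64 + 8/64 + 1/64 + 8/64 = 49/64 = 0.765625.

0.765625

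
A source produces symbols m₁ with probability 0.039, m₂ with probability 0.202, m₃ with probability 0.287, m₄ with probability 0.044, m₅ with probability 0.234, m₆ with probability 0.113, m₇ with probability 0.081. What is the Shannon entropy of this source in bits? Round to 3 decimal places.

H = −Σ pᵢ log₂ pᵢ.
−0.039·log₂(0.039) = 0.1825
−0.202·log₂(0.202) = 0.4661
−0.287·log₂(0.287) = 0.5169
−0.044·log₂(0.044) = 0.1983
−0.234·log₂(0.234) = 0.4903
−0.113·log₂(0.113) = 0.3555
−0.081·log₂(0.081) = 0.2937
Sum ≈ 2.5033 → 2.503 bits.

2.503 bits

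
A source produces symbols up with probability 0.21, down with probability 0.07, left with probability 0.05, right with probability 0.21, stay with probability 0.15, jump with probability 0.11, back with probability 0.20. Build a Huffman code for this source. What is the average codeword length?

2.7 bits/symbol

Repeatedly combine the two least-probable nodes; the expected code length is the sum of the merged weights.
merge 1/20 + 7/100 → 3/25
merge 11/100 + 3/25 → 23/100
merge 3/20 + 1/5 → 7/20
merge 21/100 + 21/100 → 21/50
merge 23/100 + 7/20 → 29/50
merge 21/50 + 29/50 → 1
L = 3/25 + 23/100 + 7/20 + 21/50 + 29/50 + 1 = 27/10 = 2.7 bits/symbol.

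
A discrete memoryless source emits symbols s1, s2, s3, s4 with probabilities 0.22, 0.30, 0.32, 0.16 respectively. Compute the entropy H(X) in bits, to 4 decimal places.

1.9507 bits

H = −Σ pᵢ log₂ pᵢ.
−0.22·log₂(0.22) = 0.4806
−0.30·log₂(0.30) = 0.5211
−0.32·log₂(0.32) = 0.5260
−0.16·log₂(0.16) = 0.4230
Sum ≈ 1.9507 → 1.9507 bits.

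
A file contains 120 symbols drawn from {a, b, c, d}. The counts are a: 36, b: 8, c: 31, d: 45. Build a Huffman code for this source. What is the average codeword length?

Probabilities are the counts divided by 120.
Repeatedly combine the two least-probable nodes; the expected code length is the sum of the merged weights.
merge 1/15 + 31/120 → 13/40
merge 3/10 + 13/40 → 5/8
merge 3/8 + 5/8 → 1
L = 13/40 + 5/8 + 1 = 39/20 = 1.95 bits/symbol.

1.95 bits/symbol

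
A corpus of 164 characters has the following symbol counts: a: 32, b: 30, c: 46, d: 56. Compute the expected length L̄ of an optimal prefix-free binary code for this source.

2 bits/symbol

Probabilities are the counts divided by 164.
Repeatedly combine the two least-probable nodes; the expected code length is the sum of the merged weights.
merge 15/82 + 8/41 → 31/82
merge 23/82 + 14/41 → 51/82
merge 31/82 + 51/82 → 1
L = 31/82 + 51/82 + 1 = 2 bits/symbol.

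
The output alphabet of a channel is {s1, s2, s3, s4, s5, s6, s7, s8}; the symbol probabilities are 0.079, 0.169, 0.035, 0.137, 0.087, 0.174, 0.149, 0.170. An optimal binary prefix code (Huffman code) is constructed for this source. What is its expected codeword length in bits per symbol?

Repeatedly combine the two least-probable nodes; the expected code length is the sum of the merged weights.
merge 7/200 + 79/1000 → 57/500
merge 87/1000 + 57/500 → 201/1000
merge 137/1000 + 149/1000 → 143/500
merge 169/1000 + 17/100 → 339/1000
merge 87/500 + 201/1000 → 3/8
merge 143/500 + 339/1000 → 5/8
merge 3/8 + 5/8 → 1
L = 57/500 + 201/1000 + 143/500 + 339/1000 + 3/8 + 5/8 + 1 = 147/50 = 2.94 bits/symbol.

2.94 bits/symbol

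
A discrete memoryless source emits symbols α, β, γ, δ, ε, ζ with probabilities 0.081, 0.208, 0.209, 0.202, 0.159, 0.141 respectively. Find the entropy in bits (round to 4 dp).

2.5233 bits

H = −Σ pᵢ log₂ pᵢ.
−0.081·log₂(0.081) = 0.2937
−0.208·log₂(0.208) = 0.4712
−0.209·log₂(0.209) = 0.4720
−0.202·log₂(0.202) = 0.4661
−0.159·log₂(0.159) = 0.4218
−0.141·log₂(0.141) = 0.3985
Sum ≈ 2.5233 → 2.5233 bits.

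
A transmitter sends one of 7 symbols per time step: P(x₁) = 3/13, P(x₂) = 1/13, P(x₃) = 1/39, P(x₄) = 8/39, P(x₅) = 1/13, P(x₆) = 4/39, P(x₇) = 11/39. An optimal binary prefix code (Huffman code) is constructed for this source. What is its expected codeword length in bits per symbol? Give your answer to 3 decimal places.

2.564 bits/symbol

Repeatedly combine the two least-probable nodes; the expected code length is the sum of the merged weights.
merge 1/39 + 1/13 → 4/39
merge 1/13 + 4/39 → 7/39
merge 4/39 + 7/39 → 11/39
merge 8/39 + 3/13 → 17/39
merge 11/39 + 11/39 → 22/39
merge 17/39 + 22/39 → 1
L = 4/39 + 7/39 + 11/39 + 17/39 + 22/39 + 1 = 100/39 ≈ 2.564 bits/symbol.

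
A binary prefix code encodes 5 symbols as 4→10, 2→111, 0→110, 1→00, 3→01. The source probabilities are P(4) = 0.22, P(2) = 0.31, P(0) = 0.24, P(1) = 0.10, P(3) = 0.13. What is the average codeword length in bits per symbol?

2.55 bits/symbol

L̄ = Σ pᵢ·ℓᵢ = 0.22·2 + 0.31·3 + 0.24·3 + 0.10·2 + 0.13·2 = 2.55 bits/symbol.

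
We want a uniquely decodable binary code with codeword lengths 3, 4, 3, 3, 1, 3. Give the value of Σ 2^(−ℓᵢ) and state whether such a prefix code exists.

1.0625; no

With common denominator 2^4 = 16: Σ 2^(−ℓᵢ) = 2/16 + 1/16 + 2/16 + 2/16 + 8/16 + 2/16 = 17/16 = 1.0625.
Kraft's inequality requires Σ ≤ 1; here Σ = 1.0625 > 1, so no such prefix code exists.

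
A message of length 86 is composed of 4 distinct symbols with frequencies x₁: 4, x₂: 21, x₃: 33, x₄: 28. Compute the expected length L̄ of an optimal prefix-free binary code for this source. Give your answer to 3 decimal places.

Probabilities are the counts divided by 86.
Repeatedly combine the two least-probable nodes; the expected code length is the sum of the merged weights.
merge 2/43 + 21/86 → 25/86
merge 25/86 + 14/43 → 53/86
merge 33/86 + 53/86 → 1
L = 25/86 + 53/86 + 1 = 82/43 ≈ 1.907 bits/symbol.

1.907 bits/symbol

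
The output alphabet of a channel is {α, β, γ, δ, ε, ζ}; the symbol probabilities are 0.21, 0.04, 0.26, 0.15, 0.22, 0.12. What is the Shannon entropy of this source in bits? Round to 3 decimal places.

H = −Σ pᵢ log₂ pᵢ.
−0.21·log₂(0.21) = 0.4728
−0.04·log₂(0.04) = 0.1858
−0.26·log₂(0.26) = 0.5053
−0.15·log₂(0.15) = 0.4105
−0.22·log₂(0.22) = 0.4806
−0.12·log₂(0.12) = 0.3671
Sum ≈ 2.4221 → 2.422 bits.

2.422 bits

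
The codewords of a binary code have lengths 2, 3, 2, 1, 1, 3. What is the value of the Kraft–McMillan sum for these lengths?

1.75

With common denominator 2^3 = 8: Σ 2^(−ℓᵢ) = 2/8 + 1/8 + 2/8 + 4/8 + 4/8 + 1/8 = 14/8 = 1.75.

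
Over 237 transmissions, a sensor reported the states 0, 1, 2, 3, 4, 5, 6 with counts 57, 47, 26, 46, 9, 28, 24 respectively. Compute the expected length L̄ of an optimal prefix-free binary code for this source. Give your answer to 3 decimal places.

2.700 bits/symbol

Probabilities are the counts divided by 237.
Repeatedly combine the two least-probable nodes; the expected code length is the sum of the merged weights.
merge 3/79 + 8/79 → 11/79
merge 26/237 + 28/237 → 18/79
merge 11/79 + 46/237 → 1/3
merge 47/237 + 18/79 → 101/237
merge 19/79 + 1/3 → 136/237
merge 101/237 + 136/237 → 1
L = 11/79 + 18/79 + 1/3 + 101/237 + 136/237 + 1 = 640/237 ≈ 2.700 bits/symbol.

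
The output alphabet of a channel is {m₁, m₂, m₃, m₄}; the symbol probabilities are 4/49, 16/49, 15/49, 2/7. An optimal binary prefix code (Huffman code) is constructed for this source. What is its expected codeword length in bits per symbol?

Repeatedly combine the two least-probable nodes; the expected code length is the sum of the merged weights.
merge 4/49 + 2/7 → 18/49
merge 15/49 + 16/49 → 31/49
merge 18/49 + 31/49 → 1
L = 18/49 + 31/49 + 1 = 2 bits/symbol.

2 bits/symbol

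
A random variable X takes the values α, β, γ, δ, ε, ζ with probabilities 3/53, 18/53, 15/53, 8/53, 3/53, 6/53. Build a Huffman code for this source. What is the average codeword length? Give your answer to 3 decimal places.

2.340 bits/symbol

Repeatedly combine the two least-probable nodes; the expected code length is the sum of the merged weights.
merge 3/53 + 3/53 → 6/53
merge 6/53 + 6/53 → 12/53
merge 8/53 + 12/53 → 20/53
merge 15/53 + 18/53 → 33/53
merge 20/53 + 33/53 → 1
L = 6/53 + 12/53 + 20/53 + 33/53 + 1 = 124/53 ≈ 2.340 bits/symbol.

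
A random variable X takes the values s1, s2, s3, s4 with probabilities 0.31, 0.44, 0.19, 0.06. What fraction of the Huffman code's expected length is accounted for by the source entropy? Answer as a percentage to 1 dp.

96.3%

Entropy H = −Σ p log₂ p ≈ 1.7437 bits.
Huffman merges: 3/50+19/100→1/4; 1/4+31/100→14/25; 11/25+14/25→1. L = 181/100 ≈ 1.8100.
Efficiency = H/L = 1.7437/1.8100 = 96.3%.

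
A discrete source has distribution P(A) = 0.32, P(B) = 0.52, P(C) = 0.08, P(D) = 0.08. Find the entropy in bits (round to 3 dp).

1.600 bits

H = −Σ pᵢ log₂ pᵢ.
−0.32·log₂(0.32) = 0.5260
−0.52·log₂(0.52) = 0.4906
−0.08·log₂(0.08) = 0.2915
−0.08·log₂(0.08) = 0.2915
Sum ≈ 1.5996 → 1.600 bits.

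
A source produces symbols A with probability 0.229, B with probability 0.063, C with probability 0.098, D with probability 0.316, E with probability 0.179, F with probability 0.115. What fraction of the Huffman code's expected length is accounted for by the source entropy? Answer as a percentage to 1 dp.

Entropy H = −Σ p log₂ p ≈ 2.3950 bits.
Huffman merges: 63/1000+49/500→161/1000; 23/200+161/1000→69/250; 179/1000+229/1000→51/125; 69/250+79/250→74/125; 51/125+74/125→1. L = 2437/1000 ≈ 2.4370.
Efficiency = H/L = 2.3950/2.4370 = 98.3%.

98.3%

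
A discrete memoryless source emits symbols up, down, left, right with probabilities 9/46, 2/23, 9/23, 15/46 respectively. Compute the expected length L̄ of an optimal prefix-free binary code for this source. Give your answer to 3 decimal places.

1.891 bits/symbol

Repeatedly combine the two least-probable nodes; the expected code length is the sum of the merged weights.
merge 2/23 + 9/46 → 13/46
merge 13/46 + 15/46 → 14/23
merge 9/23 + 14/23 → 1
L = 13/46 + 14/23 + 1 = 87/46 ≈ 1.891 bits/symbol.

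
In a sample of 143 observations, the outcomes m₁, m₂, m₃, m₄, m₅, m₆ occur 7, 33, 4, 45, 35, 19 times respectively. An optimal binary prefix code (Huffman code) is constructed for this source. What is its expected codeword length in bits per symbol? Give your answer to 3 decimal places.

2.287 bits/symbol

Probabilities are the counts divided by 143.
Repeatedly combine the two least-probable nodes; the expected code length is the sum of the merged weights.
merge 4/143 + 7/143 → 1/13
merge 1/13 + 19/143 → 30/143
merge 30/143 + 3/13 → 63/143
merge 35/143 + 45/143 → 80/143
merge 63/143 + 80/143 → 1
L = 1/13 + 30/143 + 63/143 + 80/143 + 1 = 327/143 ≈ 2.287 bits/symbol.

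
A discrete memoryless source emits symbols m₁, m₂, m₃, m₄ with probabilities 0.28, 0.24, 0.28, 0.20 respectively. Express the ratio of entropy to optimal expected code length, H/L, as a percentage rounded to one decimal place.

Entropy H = −Σ p log₂ p ≈ 1.9870 bits.
Huffman merges: 1/5+6/25→11/25; 7/25+7/25→14/25; 11/25+14/25→1. L = 2 ≈ 2.0000.
Efficiency = H/L = 1.9870/2.0000 = 99.3%.

99.3%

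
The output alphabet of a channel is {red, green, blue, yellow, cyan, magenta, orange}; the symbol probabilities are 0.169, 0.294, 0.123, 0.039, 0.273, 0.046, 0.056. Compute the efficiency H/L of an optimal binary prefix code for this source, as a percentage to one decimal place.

98.6%

Entropy H = −Σ p log₂ p ≈ 2.4557 bits.
Huffman merges: 39/1000+23/500→17/200; 7/125+17/200→141/1000; 123/1000+141/1000→33/125; 169/1000+33/125→433/1000; 273/1000+147/500→567/1000; 433/1000+567/1000→1. L = 249/100 ≈ 2.4900.
Efficiency = H/L = 2.4557/2.4900 = 98.6%.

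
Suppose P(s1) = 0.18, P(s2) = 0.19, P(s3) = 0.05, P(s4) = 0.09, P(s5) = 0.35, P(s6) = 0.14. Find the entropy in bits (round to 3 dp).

H = −Σ pᵢ log₂ pᵢ.
−0.18·log₂(0.18) = 0.4453
−0.19·log₂(0.19) = 0.4552
−0.05·log₂(0.05) = 0.2161
−0.09·log₂(0.09) = 0.3127
−0.35·log₂(0.35) = 0.5301
−0.14·log₂(0.14) = 0.3971
Sum ≈ 2.3565 → 2.356 bits.

2.356 bits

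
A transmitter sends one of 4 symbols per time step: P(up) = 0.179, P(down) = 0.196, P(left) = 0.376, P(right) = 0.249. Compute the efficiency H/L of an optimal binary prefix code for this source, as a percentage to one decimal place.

96.8%

Entropy H = −Σ p log₂ p ≈ 1.9351 bits.
Huffman merges: 179/1000+49/250→3/8; 249/1000+3/8→78/125; 47/125+78/125→1. L = 1999/1000 ≈ 1.9990.
Efficiency = H/L = 1.9351/1.9990 = 96.8%.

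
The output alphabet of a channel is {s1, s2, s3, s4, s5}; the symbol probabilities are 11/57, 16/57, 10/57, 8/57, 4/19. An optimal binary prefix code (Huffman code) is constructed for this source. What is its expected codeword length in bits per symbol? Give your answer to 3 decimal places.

2.316 bits/symbol

Repeatedly combine the two least-probable nodes; the expected code length is the sum of the merged weights.
merge 8/57 + 10/57 → 6/19
merge 11/57 + 4/19 → 23/57
merge 16/57 + 6/19 → 34/57
merge 23/57 + 34/57 → 1
L = 6/19 + 23/57 + 34/57 + 1 = 44/19 ≈ 2.316 bits/symbol.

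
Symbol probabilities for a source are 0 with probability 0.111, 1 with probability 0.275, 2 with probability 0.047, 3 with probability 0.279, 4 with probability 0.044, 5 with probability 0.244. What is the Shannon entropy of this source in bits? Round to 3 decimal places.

H = −Σ pᵢ log₂ pᵢ.
−0.111·log₂(0.111) = 0.3520
−0.275·log₂(0.275) = 0.5122
−0.047·log₂(0.047) = 0.2073
−0.279·log₂(0.279) = 0.5138
−0.044·log₂(0.044) = 0.1983
−0.244·log₂(0.244) = 0.4966
Sum ≈ 2.2802 → 2.280 bits.

2.280 bits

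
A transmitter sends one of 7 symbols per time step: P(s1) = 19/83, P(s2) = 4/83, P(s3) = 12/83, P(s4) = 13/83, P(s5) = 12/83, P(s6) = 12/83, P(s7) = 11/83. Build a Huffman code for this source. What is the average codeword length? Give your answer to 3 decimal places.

Repeatedly combine the two least-probable nodes; the expected code length is the sum of the merged weights.
merge 4/83 + 11/83 → 15/83
merge 12/83 + 12/83 → 24/83
merge 12/83 + 13/83 → 25/83
merge 15/83 + 19/83 → 34/83
merge 24/83 + 25/83 → 49/83
merge 34/83 + 49/83 → 1
L = 15/83 + 24/83 + 25/83 + 34/83 + 49/83 + 1 = 230/83 ≈ 2.771 bits/symbol.

2.771 bits/symbol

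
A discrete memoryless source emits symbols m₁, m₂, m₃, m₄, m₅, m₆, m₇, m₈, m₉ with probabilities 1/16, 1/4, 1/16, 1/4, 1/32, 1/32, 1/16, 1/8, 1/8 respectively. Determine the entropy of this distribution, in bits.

2.8125 bits

Each probability is a power of 1/2, so log₂(1/p) is an integer.
H = Σ p·log₂(1/p) = 1/16·4 + 1/4·2 + 1/16·4 + 1/4·2 + 1/32·5 + 1/32·5 + 1/16·4 + 1/8·3 + 1/8·3 = 2.8125 bits.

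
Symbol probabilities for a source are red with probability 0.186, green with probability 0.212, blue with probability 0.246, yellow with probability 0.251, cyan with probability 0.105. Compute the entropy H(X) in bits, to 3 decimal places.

H = −Σ pᵢ log₂ pᵢ.
−0.186·log₂(0.186) = 0.4514
−0.212·log₂(0.212) = 0.4744
−0.246·log₂(0.246) = 0.4977
−0.251·log₂(0.251) = 0.5006
−0.105·log₂(0.105) = 0.3414
Sum ≈ 2.2655 → 2.265 bits.

2.265 bits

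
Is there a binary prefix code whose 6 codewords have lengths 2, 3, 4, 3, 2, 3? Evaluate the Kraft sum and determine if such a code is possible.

With common denominator 2^4 = 16: Σ 2^(−ℓᵢ) = 4/16 + 2/16 + 1/16 + 2/16 + 4/16 + 2/16 = 15/16 = 0.9375.
Kraft's inequality requires Σ ≤ 1; here Σ = 0.9375 ≤ 1, so such a prefix code exists.

0.9375; yes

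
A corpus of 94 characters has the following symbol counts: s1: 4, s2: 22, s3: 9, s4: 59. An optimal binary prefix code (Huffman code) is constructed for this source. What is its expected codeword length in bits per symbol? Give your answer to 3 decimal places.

1.511 bits/symbol

Probabilities are the counts divided by 94.
Repeatedly combine the two least-probable nodes; the expected code length is the sum of the merged weights.
merge 2/47 + 9/94 → 13/94
merge 13/94 + 11/47 → 35/94
merge 35/94 + 59/94 → 1
L = 13/94 + 35/94 + 1 = 71/47 ≈ 1.511 bits/symbol.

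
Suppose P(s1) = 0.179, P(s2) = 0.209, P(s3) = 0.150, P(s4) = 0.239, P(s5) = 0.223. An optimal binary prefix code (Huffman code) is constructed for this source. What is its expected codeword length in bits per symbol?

Repeatedly combine the two least-probable nodes; the expected code length is the sum of the merged weights.
merge 3/20 + 179/1000 → 329/1000
merge 209/1000 + 223/1000 → 54/125
merge 239/1000 + 329/1000 → 71/125
merge 54/125 + 71/125 → 1
L = 329/1000 + 54/125 + 71/125 + 1 = 2329/1000 = 2.329 bits/symbol.

2.329 bits/symbol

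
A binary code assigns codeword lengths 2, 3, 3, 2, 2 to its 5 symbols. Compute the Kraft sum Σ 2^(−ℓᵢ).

1

With common denominator 2^3 = 8: Σ 2^(−ℓᵢ) = 2/8 + 1/8 + 1/8 + 2/8 + 2/8 = 8/8 = 1.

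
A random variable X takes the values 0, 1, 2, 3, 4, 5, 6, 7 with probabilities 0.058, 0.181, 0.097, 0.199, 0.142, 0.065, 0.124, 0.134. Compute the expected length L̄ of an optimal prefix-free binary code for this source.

Repeatedly combine the two least-probable nodes; the expected code length is the sum of the merged weights.
merge 29/500 + 13/200 → 123/1000
merge 97/1000 + 123/1000 → 11/50
merge 31/250 + 67/500 → 129/500
merge 71/500 + 181/1000 → 323/1000
merge 199/1000 + 11/50 → 419/1000
merge 129/500 + 323/1000 → 581/1000
merge 419/1000 + 581/1000 → 1
L = 123/1000 + 11/50 + 129/500 + 323/1000 + 419/1000 + 581/1000 + 1 = 731/250 = 2.924 bits/symbol.

2.924 bits/symbol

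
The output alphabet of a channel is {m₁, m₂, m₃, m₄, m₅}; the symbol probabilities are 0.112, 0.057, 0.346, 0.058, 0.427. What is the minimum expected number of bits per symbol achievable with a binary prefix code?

Repeatedly combine the two least-probable nodes; the expected code length is the sum of the merged weights.
merge 57/1000 + 29/500 → 23/200
merge 14/125 + 23/200 → 227/1000
merge 227/1000 + 173/500 → 573/1000
merge 427/1000 + 573/1000 → 1
L = 23/200 + 227/1000 + 573/1000 + 1 = 383/200 = 1.915 bits/symbol.

1.915 bits/symbol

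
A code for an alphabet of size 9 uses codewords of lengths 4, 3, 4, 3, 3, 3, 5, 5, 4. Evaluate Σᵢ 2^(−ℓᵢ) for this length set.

With common denominator 2^5 = 32: Σ 2^(−ℓᵢ) = 2/32 + 4/32 + 2/32 + 4/32 + 4/32 + 4/32 + 1/32 + 1/32 + 2/32 = 24/32 = 0.75.

0.75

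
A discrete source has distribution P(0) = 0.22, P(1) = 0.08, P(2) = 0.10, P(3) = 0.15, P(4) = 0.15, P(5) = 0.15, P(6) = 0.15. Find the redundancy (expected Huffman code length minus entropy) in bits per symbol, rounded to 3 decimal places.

Entropy H = −Σ p log₂ p ≈ 2.7465 bits.
Huffman merges: 2/25+1/10→9/50; 3/20+3/20→3/10; 3/20+3/20→3/10; 9/50+11/50→2/5; 3/10+3/10→3/5; 2/5+3/5→1. L = 139/50 ≈ 2.7800.
L − H = 2.7800 − 2.7465 = 0.034 bits.

0.034 bits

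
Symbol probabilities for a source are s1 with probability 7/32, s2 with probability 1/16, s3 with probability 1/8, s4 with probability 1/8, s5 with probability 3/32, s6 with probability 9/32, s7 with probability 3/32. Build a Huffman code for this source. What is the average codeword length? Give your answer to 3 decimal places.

Repeatedly combine the two least-probable nodes; the expected code length is the sum of the merged weights.
merge 1/16 + 3/32 → 5/32
merge 3/32 + 1/8 → 7/32
merge 1/8 + 5/32 → 9/32
merge 7/32 + 7/32 → 7/16
merge 9/32 + 9/32 → 9/16
merge 7/16 + 9/16 → 1
L = 5/32 + 7/32 + 9/32 + 7/16 + 9/16 + 1 = 85/32 ≈ 2.656 bits/symbol.

2.656 bits/symbol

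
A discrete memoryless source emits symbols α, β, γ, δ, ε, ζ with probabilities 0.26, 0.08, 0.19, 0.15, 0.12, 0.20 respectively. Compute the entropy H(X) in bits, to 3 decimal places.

2.494 bits

H = −Σ pᵢ log₂ pᵢ.
−0.26·log₂(0.26) = 0.5053
−0.08·log₂(0.08) = 0.2915
−0.19·log₂(0.19) = 0.4552
−0.15·log₂(0.15) = 0.4105
−0.12·log₂(0.12) = 0.3671
−0.20·log₂(0.20) = 0.4644
Sum ≈ 2.4940 → 2.494 bits.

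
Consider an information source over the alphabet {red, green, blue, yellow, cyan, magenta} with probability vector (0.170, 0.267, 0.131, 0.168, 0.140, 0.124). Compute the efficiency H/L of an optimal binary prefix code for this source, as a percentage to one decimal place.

Entropy H = −Σ p log₂ p ≈ 2.5303 bits.
Huffman merges: 31/250+131/1000→51/200; 7/50+21/125→77/250; 17/100+51/200→17/40; 267/1000+77/250→23/40; 17/40+23/40→1. L = 2563/1000 ≈ 2.5630.
Efficiency = H/L = 2.5303/2.5630 = 98.7%.

98.7%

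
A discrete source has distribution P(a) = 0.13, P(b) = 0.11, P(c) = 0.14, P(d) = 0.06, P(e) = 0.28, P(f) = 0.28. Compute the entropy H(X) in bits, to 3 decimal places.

2.402 bits

H = −Σ pᵢ log₂ pᵢ.
−0.13·log₂(0.13) = 0.3826
−0.11·log₂(0.11) = 0.3503
−0.14·log₂(0.14) = 0.3971
−0.06·log₂(0.06) = 0.2435
−0.28·log₂(0.28) = 0.5142
−0.28·log₂(0.28) = 0.5142
Sum ≈ 2.4020 → 2.402 bits.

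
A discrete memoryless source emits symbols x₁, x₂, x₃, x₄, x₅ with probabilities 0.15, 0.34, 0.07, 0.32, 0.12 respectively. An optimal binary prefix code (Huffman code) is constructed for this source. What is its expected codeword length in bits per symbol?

2.19 bits/symbol

Repeatedly combine the two least-probable nodes; the expected code length is the sum of the merged weights.
merge 7/100 + 3/25 → 19/100
merge 3/20 + 19/100 → 17/50
merge 8/25 + 17/50 → 33/50
merge 17/50 + 33/50 → 1
L = 19/100 + 17/50 + 33/50 + 1 = 219/100 = 2.19 bits/symbol.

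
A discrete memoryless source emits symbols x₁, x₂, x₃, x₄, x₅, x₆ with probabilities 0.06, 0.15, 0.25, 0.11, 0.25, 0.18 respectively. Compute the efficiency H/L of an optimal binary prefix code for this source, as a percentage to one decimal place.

98.4%

Entropy H = −Σ p log₂ p ≈ 2.4497 bits.
Huffman merges: 3/50+11/100→17/100; 3/20+17/100→8/25; 9/50+1/4→43/100; 1/4+8/25→57/100; 43/100+57/100→1. L = 249/100 ≈ 2.4900.
Efficiency = H/L = 2.4497/2.4900 = 98.4%.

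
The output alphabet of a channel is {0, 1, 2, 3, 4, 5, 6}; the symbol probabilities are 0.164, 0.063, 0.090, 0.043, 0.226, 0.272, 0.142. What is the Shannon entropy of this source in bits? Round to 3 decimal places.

2.583 bits

H = −Σ pᵢ log₂ pᵢ.
−0.164·log₂(0.164) = 0.4278
−0.063·log₂(0.063) = 0.2513
−0.090·log₂(0.090) = 0.3127
−0.043·log₂(0.043) = 0.1952
−0.226·log₂(0.226) = 0.4849
−0.272·log₂(0.272) = 0.5109
−0.142·log₂(0.142) = 0.3999
Sum ≈ 2.5826 → 2.583 bits.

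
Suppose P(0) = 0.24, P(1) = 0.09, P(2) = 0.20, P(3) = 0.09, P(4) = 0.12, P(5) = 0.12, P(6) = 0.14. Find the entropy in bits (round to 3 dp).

H = −Σ pᵢ log₂ pᵢ.
−0.24·log₂(0.24) = 0.4941
−0.09·log₂(0.09) = 0.3127
−0.20·log₂(0.20) = 0.4644
−0.09·log₂(0.09) = 0.3127
−0.12·log₂(0.12) = 0.3671
−0.12·log₂(0.12) = 0.3671
−0.14·log₂(0.14) = 0.3971
Sum ≈ 2.7151 → 2.715 bits.

2.715 bits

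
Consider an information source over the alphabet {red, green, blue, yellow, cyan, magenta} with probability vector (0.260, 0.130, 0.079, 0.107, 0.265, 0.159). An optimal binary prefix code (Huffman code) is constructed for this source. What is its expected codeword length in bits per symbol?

2.475 bits/symbol

Repeatedly combine the two least-probable nodes; the expected code length is the sum of the merged weights.
merge 79/1000 + 107/1000 → 93/500
merge 13/100 + 159/1000 → 289/1000
merge 93/500 + 13/50 → 223/500
merge 53/200 + 289/1000 → 277/500
merge 223/500 + 277/500 → 1
L = 93/500 + 289/1000 + 223/500 + 277/500 + 1 = 99/40 = 2.475 bits/symbol.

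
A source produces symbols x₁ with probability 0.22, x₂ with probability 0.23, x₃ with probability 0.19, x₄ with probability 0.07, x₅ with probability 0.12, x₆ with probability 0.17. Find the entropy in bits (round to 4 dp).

H = −Σ pᵢ log₂ pᵢ.
−0.22·log₂(0.22) = 0.4806
−0.23·log₂(0.23) = 0.4877
−0.19·log₂(0.19) = 0.4552
−0.07·log₂(0.07) = 0.2686
−0.12·log₂(0.12) = 0.3671
−0.17·log₂(0.17) = 0.4346
Sum ≈ 2.4937 → 2.4937 bits.

2.4937 bits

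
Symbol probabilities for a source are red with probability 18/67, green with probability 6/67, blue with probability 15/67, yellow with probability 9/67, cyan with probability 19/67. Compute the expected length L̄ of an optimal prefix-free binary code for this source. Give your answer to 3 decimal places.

2.224 bits/symbol

Repeatedly combine the two least-probable nodes; the expected code length is the sum of the merged weights.
merge 6/67 + 9/67 → 15/67
merge 15/67 + 15/67 → 30/67
merge 18/67 + 19/67 → 37/67
merge 30/67 + 37/67 → 1
L = 15/67 + 30/67 + 37/67 + 1 = 149/67 ≈ 2.224 bits/symbol.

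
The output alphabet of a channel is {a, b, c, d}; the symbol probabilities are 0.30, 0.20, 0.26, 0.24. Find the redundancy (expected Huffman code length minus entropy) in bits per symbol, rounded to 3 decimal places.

Entropy H = −Σ p log₂ p ≈ 1.9849 bits.
Huffman merges: 1/5+6/25→11/25; 13/50+3/10→14/25; 11/25+14/25→1. L = 2 ≈ 2.0000.
L − H = 2.0000 − 1.9849 = 0.015 bits.

0.015 bits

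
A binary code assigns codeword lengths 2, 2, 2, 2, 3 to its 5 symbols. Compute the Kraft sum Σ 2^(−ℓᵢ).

With common denominator 2^3 = 8: Σ 2^(−ℓᵢ) = 2/8 + 2/8 + 2/8 + 2/8 + 1/8 = 9/8 = 1.125.

1.125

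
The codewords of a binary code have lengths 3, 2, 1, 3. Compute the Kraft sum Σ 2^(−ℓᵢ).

With common denominator 2^3 = 8: Σ 2^(−ℓᵢ) = 1/8 + 2/8 + 4/8 + 1/8 = 8/8 = 1.

1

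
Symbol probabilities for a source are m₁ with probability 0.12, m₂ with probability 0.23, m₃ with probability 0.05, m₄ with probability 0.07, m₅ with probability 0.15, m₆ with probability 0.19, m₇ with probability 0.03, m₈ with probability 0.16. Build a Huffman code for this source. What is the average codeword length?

2.81 bits/symbol

Repeatedly combine the two least-probable nodes; the expected code length is the sum of the merged weights.
merge 3/100 + 1/20 → 2/25
merge 7/100 + 2/25 → 3/20
merge 3/25 + 3/20 → 27/100
merge 3/20 + 4/25 → 31/100
merge 19/100 + 23/100 → 21/50
merge 27/100 + 31/100 → 29/50
merge 21/50 + 29/50 → 1
L = 2/25 + 3/20 + 27/100 + 31/100 + 21/50 + 29/50 + 1 = 281/100 = 2.81 bits/symbol.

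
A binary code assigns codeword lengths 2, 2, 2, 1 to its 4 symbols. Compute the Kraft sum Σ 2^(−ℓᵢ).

With common denominator 2^2 = 4: Σ 2^(−ℓᵢ) = 1/4 + 1/4 + 1/4 + 2/4 = 5/4 = 1.25.

1.25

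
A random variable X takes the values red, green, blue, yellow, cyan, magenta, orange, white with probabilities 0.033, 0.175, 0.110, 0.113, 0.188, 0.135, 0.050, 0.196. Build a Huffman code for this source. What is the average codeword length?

2.887 bits/symbol

Repeatedly combine the two least-probable nodes; the expected code length is the sum of the merged weights.
merge 33/1000 + 1/20 → 83/1000
merge 83/1000 + 11/100 → 193/1000
merge 113/1000 + 27/200 → 31/125
merge 7/40 + 47/250 → 363/1000
merge 193/1000 + 49/250 → 389/1000
merge 31/125 + 363/1000 → 611/1000
merge 389/1000 + 611/1000 → 1
L = 83/1000 + 193/1000 + 31/125 + 363/1000 + 389/1000 + 611/1000 + 1 = 2887/1000 = 2.887 bits/symbol.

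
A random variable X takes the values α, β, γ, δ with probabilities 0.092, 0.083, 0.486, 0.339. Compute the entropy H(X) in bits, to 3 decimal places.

1.650 bits

H = −Σ pᵢ log₂ pᵢ.
−0.092·log₂(0.092) = 0.3167
−0.083·log₂(0.083) = 0.2980
−0.486·log₂(0.486) = 0.5059
−0.339·log₂(0.339) = 0.5291
Sum ≈ 1.6497 → 1.650 bits.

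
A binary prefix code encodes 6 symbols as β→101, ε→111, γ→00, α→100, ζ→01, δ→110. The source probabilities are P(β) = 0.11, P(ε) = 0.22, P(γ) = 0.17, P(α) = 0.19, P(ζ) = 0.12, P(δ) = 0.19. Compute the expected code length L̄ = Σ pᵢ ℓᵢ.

2.71 bits/symbol

L̄ = Σ pᵢ·ℓᵢ = 0.11·3 + 0.22·3 + 0.17·2 + 0.19·3 + 0.12·2 + 0.19·3 = 2.71 bits/symbol.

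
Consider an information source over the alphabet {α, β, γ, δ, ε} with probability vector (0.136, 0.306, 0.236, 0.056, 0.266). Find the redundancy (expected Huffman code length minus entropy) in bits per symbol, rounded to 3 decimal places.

Entropy H = −Σ p log₂ p ≈ 2.1469 bits.
Huffman merges: 7/125+17/125→24/125; 24/125+59/250→107/250; 133/500+153/500→143/250; 107/250+143/250→1. L = 274/125 ≈ 2.1920.
L − H = 2.1920 − 2.1469 = 0.045 bits.

0.045 bits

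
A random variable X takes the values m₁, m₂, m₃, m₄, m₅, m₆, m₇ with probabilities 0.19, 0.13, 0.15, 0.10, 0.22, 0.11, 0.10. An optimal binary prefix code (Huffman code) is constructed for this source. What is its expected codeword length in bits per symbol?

2.78 bits/symbol

Repeatedly combine the two least-probable nodes; the expected code length is the sum of the merged weights.
merge 1/10 + 1/10 → 1/5
merge 11/100 + 13/100 → 6/25
merge 3/20 + 19/100 → 17/50
merge 1/5 + 11/50 → 21/50
merge 6/25 + 17/50 → 29/50
merge 21/50 + 29/50 → 1
L = 1/5 + 6/25 + 17/50 + 21/50 + 29/50 + 1 = 139/50 = 2.78 bits/symbol.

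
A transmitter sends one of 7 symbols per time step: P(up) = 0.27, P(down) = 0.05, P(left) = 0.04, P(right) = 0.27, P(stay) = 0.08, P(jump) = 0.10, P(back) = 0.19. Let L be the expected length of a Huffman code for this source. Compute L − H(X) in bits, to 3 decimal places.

Entropy H = −Σ p log₂ p ≈ 2.5008 bits.
Huffman merges: 1/25+1/20→9/100; 2/25+9/100→17/100; 1/10+17/100→27/100; 19/100+27/100→23/50; 27/100+27/100→27/50; 23/50+27/50→1. L = 253/100 ≈ 2.5300.
L − H = 2.5300 − 2.5008 = 0.029 bits.

0.029 bits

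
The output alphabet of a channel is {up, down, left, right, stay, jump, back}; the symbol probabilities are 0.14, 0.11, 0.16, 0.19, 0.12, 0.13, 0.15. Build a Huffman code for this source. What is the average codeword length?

2.81 bits/symbol

Repeatedly combine the two least-probable nodes; the expected code length is the sum of the merged weights.
merge 11/100 + 3/25 → 23/100
merge 13/100 + 7/50 → 27/100
merge 3/20 + 4/25 → 31/100
merge 19/100 + 23/100 → 21/50
merge 27/100 + 31/100 → 29/50
merge 21/50 + 29/50 → 1
L = 23/100 + 27/100 + 31/100 + 21/50 + 29/50 + 1 = 281/100 = 2.81 bits/symbol.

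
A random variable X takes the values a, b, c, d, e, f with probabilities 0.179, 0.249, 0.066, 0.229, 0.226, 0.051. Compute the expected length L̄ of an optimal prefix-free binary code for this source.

Repeatedly combine the two least-probable nodes; the expected code length is the sum of the merged weights.
merge 51/1000 + 33/500 → 117/1000
merge 117/1000 + 179/1000 → 37/125
merge 113/500 + 229/1000 → 91/200
merge 249/1000 + 37/125 → 109/200
merge 91/200 + 109/200 → 1
L = 117/1000 + 37/125 + 91/200 + 109/200 + 1 = 2413/1000 = 2.413 bits/symbol.

2.413 bits/symbol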